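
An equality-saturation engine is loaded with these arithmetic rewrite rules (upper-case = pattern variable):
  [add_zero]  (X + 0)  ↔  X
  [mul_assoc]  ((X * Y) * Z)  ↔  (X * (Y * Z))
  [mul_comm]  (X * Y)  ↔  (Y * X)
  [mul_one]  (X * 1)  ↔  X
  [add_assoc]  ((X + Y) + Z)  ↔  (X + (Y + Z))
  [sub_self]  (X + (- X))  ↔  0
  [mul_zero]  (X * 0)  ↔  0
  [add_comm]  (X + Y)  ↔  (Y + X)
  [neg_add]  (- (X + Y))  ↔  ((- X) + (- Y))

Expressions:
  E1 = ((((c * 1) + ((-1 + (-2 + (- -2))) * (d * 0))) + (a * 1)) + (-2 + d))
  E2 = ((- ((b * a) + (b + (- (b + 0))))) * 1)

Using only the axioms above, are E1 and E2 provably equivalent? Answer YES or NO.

NO

The axioms are sound identities: if E1 ↔* E2 then E1 and E2 evaluate identically under any assignment.
Under a=0, b=0, c=0, d=0: E1 evaluates to -2, E2 to 0. Distinct ⇒ no rewrite sequence connects them.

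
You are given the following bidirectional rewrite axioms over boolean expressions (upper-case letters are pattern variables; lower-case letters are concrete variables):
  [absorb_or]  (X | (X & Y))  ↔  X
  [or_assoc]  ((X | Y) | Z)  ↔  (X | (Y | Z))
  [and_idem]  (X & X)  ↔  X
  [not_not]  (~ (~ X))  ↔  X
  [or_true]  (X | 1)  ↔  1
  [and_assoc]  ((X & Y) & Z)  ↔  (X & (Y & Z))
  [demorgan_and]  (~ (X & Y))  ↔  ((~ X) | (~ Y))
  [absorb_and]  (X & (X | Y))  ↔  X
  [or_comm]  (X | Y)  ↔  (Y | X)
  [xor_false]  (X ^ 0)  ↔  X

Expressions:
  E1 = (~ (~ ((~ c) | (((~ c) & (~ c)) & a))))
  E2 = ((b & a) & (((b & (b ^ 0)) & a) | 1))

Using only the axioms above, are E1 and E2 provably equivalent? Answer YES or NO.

Every axiom is a valid identity, so a rewrite proof would force E1 and E2 to agree under every assignment.
At a=0, b=0, c=0: E1 = 1 but E2 = 0; they differ, so no derivation exists.

NO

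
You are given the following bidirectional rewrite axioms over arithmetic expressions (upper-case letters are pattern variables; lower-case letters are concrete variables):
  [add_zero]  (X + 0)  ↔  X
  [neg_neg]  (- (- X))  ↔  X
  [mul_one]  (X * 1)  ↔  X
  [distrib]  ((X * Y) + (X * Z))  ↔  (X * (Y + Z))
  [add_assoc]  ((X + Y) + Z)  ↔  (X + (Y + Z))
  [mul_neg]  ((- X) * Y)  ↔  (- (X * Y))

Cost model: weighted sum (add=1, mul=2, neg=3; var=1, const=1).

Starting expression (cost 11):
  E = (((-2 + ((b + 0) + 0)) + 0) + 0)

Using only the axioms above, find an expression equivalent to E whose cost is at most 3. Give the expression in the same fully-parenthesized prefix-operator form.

(-2 + b)   [cost 3]

1. [add_zero →] (((-2 + ((b + 0) + 0)) + 0) + 0)  →  ((-2 + ((b + 0) + 0)) + 0)
2. [add_zero →] (b + 0)  →  b;  E = ((-2 + (b + 0)) + 0)
3. [add_zero →] ((-2 + (b + 0)) + 0)  →  (-2 + (b + 0))
4. [add_zero →] (b + 0)  →  b;  cost 3 ≤ 3, done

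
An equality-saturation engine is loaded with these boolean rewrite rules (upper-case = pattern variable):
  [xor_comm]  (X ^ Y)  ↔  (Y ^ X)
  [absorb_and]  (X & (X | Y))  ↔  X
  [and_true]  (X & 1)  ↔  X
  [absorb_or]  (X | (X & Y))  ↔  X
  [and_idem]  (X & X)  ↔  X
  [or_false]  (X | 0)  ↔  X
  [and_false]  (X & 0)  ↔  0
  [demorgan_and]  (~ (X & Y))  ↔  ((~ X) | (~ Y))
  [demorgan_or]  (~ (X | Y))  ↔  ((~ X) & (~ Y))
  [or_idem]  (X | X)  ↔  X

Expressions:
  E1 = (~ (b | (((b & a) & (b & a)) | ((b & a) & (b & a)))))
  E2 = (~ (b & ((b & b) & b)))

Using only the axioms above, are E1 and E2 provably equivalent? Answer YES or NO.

YES

(1) (((b & a) & (b & a)) | ((b & a) & (b & a)))  =[or_idem →]=  ((b & a) & (b & a))    ⊢ (~ (b | ((b & a) & (b & a))))
(2) ((b & a) & (b & a))  =[and_idem →]=  (b & a)    ⊢ (~ (b | (b & a)))
(3) (b | (b & a))  =[absorb_or →]=  b    ⊢ (~ b)
(4) b  =[and_idem ←]=  (b & b)    ⊢ (~ (b & b))
(5) b  =[and_idem ←]=  (b & b)    ⊢ (~ (b & (b & b)))
(6) b  =[and_idem ←]=  (b & b)    ⊢ E2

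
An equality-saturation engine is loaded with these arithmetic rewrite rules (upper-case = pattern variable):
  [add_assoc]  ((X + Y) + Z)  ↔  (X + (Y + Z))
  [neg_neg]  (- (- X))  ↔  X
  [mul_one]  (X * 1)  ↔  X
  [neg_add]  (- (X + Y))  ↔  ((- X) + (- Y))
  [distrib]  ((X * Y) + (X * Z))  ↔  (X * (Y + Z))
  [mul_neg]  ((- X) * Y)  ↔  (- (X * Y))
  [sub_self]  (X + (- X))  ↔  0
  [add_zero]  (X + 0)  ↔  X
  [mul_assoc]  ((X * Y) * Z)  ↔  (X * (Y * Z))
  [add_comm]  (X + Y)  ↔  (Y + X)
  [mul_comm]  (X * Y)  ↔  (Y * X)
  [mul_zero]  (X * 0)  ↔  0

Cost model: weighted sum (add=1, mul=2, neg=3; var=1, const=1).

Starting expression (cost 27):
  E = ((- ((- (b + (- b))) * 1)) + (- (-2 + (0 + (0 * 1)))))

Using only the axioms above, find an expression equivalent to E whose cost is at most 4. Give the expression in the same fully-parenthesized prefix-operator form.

(1) ((- (b + (- b))) * 1)  =[mul_one →]=  (- (b + (- b)))    ⊢ ((- (- (b + (- b)))) + (- (-2 + (0 + (0 * 1)))))
(2) (- (- (b + (- b))))  =[neg_neg →]=  (b + (- b))    ⊢ ((b + (- b)) + (- (-2 + (0 + (0 * 1)))))
(3) (b + (- b))  =[sub_self →]=  0    ⊢ (0 + (- (-2 + (0 + (0 * 1)))))
(4) (0 * 1)  =[mul_one →]=  0    ⊢ (0 + (- (-2 + (0 + 0))))
(5) (0 + 0)  =[add_zero →]=  0    ⊢ (0 + (- (-2 + 0)))
(6) (0 + (- (-2 + 0)))  =[add_comm →]=  ((- (-2 + 0)) + 0)
(7) ((- (-2 + 0)) + 0)  =[add_zero →]=  (- (-2 + 0))
(8) (-2 + 0)  =[add_zero →]=  -2    ⊢ cost 4, within 4

(- -2)   [cost 4]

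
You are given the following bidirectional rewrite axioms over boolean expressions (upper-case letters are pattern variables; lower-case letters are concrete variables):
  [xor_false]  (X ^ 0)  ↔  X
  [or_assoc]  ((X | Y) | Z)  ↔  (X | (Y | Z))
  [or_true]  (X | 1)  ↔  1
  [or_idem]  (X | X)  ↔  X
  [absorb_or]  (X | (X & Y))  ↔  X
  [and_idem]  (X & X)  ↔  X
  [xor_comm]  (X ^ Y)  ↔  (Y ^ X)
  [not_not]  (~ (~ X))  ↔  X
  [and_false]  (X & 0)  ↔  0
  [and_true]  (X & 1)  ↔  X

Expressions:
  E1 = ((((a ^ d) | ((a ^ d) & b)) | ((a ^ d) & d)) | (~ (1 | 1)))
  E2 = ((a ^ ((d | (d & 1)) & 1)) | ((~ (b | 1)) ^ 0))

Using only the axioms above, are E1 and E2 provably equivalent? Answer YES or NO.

step 1: or_idem (→) rewrites (1 | 1) into 1, now ((((a ^ d) | ((a ^ d) & b)) | ((a ^ d) & d)) | (~ 1))
step 2: absorb_or (→) rewrites ((a ^ d) | ((a ^ d) & b)) into (a ^ d), now (((a ^ d) | ((a ^ d) & d)) | (~ 1))
step 3: absorb_or (→) rewrites ((a ^ d) | ((a ^ d) & d)) into (a ^ d), now ((a ^ d) | (~ 1))
step 4: and_true (←) rewrites d into (d & 1), now ((a ^ (d & 1)) | (~ 1))
step 5: xor_false (←) rewrites (~ 1) into ((~ 1) ^ 0), now ((a ^ (d & 1)) | ((~ 1) ^ 0))
step 6: or_true (←) rewrites 1 into (b | 1), now ((a ^ (d & 1)) | ((~ (b | 1)) ^ 0))
step 7: absorb_or (←) rewrites d into (d | (d & 1)), which is E2

YES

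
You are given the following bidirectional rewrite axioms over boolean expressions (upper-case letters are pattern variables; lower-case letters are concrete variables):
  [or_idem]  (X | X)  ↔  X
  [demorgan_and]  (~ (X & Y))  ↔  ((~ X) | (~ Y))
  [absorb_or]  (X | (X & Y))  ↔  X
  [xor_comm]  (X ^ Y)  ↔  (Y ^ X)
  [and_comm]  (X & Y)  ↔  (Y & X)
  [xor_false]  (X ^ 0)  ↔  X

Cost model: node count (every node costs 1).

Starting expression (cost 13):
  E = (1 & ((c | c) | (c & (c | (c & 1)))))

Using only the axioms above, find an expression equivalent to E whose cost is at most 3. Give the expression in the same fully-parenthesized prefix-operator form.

1. [absorb_or →] (c | (c & 1))  →  c;  E = (1 & ((c | c) | (c & c)))
2. [or_idem →] (c | c)  →  c;  E = (1 & (c | (c & c)))
3. [absorb_or →] (c | (c & c))  →  c;  cost 3 ≤ 3, done

(1 & c)   [cost 3]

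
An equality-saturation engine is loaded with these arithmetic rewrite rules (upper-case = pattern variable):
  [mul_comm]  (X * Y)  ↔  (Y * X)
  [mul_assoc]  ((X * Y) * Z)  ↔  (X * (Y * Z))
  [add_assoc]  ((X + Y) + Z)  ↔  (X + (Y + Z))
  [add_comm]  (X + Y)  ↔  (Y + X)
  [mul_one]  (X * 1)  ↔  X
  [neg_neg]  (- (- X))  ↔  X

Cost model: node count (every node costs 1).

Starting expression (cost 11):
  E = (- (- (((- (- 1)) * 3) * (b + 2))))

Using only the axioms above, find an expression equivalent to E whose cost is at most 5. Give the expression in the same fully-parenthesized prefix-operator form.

(3 * (b + 2))   [cost 5]

step 1: neg_neg (→) rewrites (- (- (((- (- 1)) * 3) * (b + 2)))) into (((- (- 1)) * 3) * (b + 2))
step 2: mul_comm (→) rewrites ((- (- 1)) * 3) into (3 * (- (- 1))), now ((3 * (- (- 1))) * (b + 2))
step 3: neg_neg (→) rewrites (- (- 1)) into 1, now ((3 * 1) * (b + 2))
step 4: mul_one (→) rewrites (3 * 1) into 3, reaching cost 5 (bound 5)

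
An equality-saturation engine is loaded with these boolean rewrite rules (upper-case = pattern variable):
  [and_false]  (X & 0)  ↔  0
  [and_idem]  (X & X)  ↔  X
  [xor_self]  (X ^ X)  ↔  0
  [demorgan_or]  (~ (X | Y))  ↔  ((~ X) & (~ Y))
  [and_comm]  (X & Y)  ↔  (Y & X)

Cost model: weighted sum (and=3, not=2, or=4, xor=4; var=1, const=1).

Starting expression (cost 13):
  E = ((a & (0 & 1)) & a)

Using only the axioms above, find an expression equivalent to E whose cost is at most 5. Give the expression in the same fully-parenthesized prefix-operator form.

(0 & a)   [cost 5]

(1) (0 & 1)  =[and_comm →]=  (1 & 0)    ⊢ ((a & (1 & 0)) & a)
(2) (1 & 0)  =[and_false →]=  0    ⊢ ((a & 0) & a)
(3) (a & 0)  =[and_false →]=  0    ⊢ cost 5, within 5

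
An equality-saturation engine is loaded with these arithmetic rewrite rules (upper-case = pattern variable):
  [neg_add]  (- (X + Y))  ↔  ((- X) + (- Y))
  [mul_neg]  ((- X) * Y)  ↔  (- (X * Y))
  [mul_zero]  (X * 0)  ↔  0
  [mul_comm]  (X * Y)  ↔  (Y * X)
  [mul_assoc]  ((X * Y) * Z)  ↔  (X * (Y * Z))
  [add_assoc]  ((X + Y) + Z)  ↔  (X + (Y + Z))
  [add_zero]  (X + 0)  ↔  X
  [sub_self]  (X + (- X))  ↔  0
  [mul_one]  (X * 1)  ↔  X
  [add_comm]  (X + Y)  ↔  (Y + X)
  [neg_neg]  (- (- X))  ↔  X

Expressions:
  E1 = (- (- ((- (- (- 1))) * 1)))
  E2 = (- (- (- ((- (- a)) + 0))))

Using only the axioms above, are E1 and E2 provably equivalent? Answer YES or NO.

All listed rules preserve value, hence provable equivalence implies equal values everywhere; look for a separating assignment.
a=0 gives E1 ↦ -1, E2 ↦ 0; values differ ⇒ not provably equivalent.

NO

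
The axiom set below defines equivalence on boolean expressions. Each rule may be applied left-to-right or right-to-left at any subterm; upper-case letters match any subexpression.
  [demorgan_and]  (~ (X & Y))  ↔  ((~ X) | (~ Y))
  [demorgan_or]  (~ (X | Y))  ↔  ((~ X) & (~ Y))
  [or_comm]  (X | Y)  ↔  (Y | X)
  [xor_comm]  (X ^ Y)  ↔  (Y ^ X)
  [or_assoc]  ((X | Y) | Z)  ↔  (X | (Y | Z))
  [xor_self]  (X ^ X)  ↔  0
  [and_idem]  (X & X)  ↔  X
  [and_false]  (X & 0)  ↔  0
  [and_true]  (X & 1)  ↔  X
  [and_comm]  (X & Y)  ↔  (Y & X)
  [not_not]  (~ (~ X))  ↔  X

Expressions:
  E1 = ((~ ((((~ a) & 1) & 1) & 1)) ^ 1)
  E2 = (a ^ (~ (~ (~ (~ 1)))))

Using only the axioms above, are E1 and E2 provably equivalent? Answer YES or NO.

step 1: and_true (→) rewrites ((~ a) & 1) into (~ a), now ((~ (((~ a) & 1) & 1)) ^ 1)
step 2: and_true (→) rewrites ((~ a) & 1) into (~ a), now ((~ ((~ a) & 1)) ^ 1)
step 3: and_true (→) rewrites ((~ a) & 1) into (~ a), now ((~ (~ a)) ^ 1)
step 4: not_not (→) rewrites (~ (~ a)) into a, now (a ^ 1)
step 5: not_not (←) rewrites 1 into (~ (~ 1)), now (a ^ (~ (~ 1)))
step 6: not_not (←) rewrites (~ (~ 1)) into (~ (~ (~ (~ 1)))), which is E2

YES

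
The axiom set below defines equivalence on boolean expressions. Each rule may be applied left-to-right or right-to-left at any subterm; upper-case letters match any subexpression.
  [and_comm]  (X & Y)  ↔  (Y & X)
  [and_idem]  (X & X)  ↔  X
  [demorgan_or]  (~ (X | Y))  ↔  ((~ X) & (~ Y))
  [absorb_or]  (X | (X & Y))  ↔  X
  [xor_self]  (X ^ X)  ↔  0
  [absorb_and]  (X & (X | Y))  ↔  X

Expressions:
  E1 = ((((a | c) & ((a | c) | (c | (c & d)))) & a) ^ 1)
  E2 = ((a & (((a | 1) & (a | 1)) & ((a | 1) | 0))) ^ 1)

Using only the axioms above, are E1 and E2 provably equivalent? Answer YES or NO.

(1) (c | (c & d))  =[absorb_or →]=  c    ⊢ ((((a | c) & ((a | c) | c)) & a) ^ 1)
(2) ((a | c) & ((a | c) | c))  =[absorb_and →]=  (a | c)    ⊢ (((a | c) & a) ^ 1)
(3) ((a | c) & a)  =[and_comm →]=  (a & (a | c))    ⊢ ((a & (a | c)) ^ 1)
(4) (a & (a | c))  =[absorb_and →]=  a    ⊢ (a ^ 1)
(5) a  =[absorb_and ←]=  (a & (a | 1))    ⊢ ((a & (a | 1)) ^ 1)
(6) (a | 1)  =[absorb_and ←]=  ((a | 1) & ((a | 1) | 0))    ⊢ ((a & ((a | 1) & ((a | 1) | 0))) ^ 1)
(7) (a | 1)  =[and_idem ←]=  ((a | 1) & (a | 1))    ⊢ E2

YES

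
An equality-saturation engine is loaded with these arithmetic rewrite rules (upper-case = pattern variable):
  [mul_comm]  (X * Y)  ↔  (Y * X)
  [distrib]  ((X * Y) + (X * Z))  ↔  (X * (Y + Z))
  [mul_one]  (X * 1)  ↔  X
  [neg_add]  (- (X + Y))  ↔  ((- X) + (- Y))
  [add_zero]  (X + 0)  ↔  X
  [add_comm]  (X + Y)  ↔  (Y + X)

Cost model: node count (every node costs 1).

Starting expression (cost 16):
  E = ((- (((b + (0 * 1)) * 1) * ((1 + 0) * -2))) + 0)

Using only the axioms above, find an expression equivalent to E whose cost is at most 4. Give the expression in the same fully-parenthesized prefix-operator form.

(1) ((b + (0 * 1)) * 1)  =[mul_one →]=  (b + (0 * 1))    ⊢ ((- ((b + (0 * 1)) * ((1 + 0) * -2))) + 0)
(2) (0 * 1)  =[mul_one →]=  0    ⊢ ((- ((b + 0) * ((1 + 0) * -2))) + 0)
(3) ((- ((b + 0) * ((1 + 0) * -2))) + 0)  =[add_zero →]=  (- ((b + 0) * ((1 + 0) * -2)))
(4) ((1 + 0) * -2)  =[mul_comm →]=  (-2 * (1 + 0))    ⊢ (- ((b + 0) * (-2 * (1 + 0))))
(5) (b + 0)  =[add_zero →]=  b    ⊢ (- (b * (-2 * (1 + 0))))
(6) (1 + 0)  =[add_zero →]=  1    ⊢ (- (b * (-2 * 1)))
(7) (-2 * 1)  =[mul_one →]=  -2    ⊢ cost 4, within 4

(- (b * -2))   [cost 4]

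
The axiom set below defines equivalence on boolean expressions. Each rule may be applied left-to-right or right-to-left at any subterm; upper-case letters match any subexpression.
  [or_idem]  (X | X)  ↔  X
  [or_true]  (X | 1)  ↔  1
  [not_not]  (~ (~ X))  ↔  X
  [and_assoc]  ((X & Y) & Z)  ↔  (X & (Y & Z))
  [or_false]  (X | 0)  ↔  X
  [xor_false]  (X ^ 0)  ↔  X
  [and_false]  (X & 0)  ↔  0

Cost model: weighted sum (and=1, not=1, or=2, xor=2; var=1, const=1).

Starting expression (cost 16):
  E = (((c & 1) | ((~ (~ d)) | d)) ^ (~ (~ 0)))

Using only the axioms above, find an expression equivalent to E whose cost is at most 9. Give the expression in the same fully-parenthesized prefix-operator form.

((c & 1) | (d | d))   [cost 9]

(1) (~ (~ d))  =[not_not →]=  d    ⊢ (((c & 1) | (d | d)) ^ (~ (~ 0)))
(2) (~ (~ 0))  =[not_not →]=  0    ⊢ (((c & 1) | (d | d)) ^ 0)
(3) (((c & 1) | (d | d)) ^ 0)  =[xor_false →]=  ((c & 1) | (d | d))    ⊢ cost 9, within 9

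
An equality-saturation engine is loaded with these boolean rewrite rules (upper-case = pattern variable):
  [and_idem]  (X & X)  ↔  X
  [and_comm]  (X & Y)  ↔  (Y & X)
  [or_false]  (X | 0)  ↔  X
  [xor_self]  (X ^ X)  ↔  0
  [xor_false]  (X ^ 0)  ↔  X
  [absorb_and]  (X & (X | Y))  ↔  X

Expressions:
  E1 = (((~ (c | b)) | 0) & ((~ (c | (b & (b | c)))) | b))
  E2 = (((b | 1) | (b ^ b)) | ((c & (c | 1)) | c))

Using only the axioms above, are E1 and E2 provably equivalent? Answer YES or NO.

NO

Every axiom is a valid identity, so a rewrite proof would force E1 and E2 to agree under every assignment.
At b=0, c=1: E1 = 0 but E2 = 1; they differ, so no derivation exists.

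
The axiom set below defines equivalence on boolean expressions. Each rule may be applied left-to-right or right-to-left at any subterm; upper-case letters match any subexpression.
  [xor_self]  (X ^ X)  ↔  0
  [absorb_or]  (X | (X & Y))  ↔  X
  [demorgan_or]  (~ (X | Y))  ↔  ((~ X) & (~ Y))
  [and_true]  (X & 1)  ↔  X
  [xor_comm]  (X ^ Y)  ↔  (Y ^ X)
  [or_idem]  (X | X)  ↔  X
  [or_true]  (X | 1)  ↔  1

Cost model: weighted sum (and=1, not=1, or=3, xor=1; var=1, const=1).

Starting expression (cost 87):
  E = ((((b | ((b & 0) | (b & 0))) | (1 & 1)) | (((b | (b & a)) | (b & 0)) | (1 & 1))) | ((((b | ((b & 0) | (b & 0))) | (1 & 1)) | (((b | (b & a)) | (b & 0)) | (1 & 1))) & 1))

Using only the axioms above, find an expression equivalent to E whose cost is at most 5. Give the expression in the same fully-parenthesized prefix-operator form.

(1) ((((b | ((b & 0) | (b & 0))) | (1 & 1)) | (((b | (b & a)) | (b & 0)) | (1 & 1))) | ((((b | ((b & 0) | (b & 0))) | (1 & 1)) | (((b | (b & a)) | (b & 0)) | (1 & 1))) & 1))  =[absorb_or →]=  (((b | ((b & 0) | (b & 0))) | (1 & 1)) | (((b | (b & a)) | (b & 0)) | (1 & 1)))
(2) ((b & 0) | (b & 0))  =[or_idem →]=  (b & 0)    ⊢ (((b | (b & 0)) | (1 & 1)) | (((b | (b & a)) | (b & 0)) | (1 & 1)))
(3) (b | (b & a))  =[absorb_or →]=  b    ⊢ (((b | (b & 0)) | (1 & 1)) | ((b | (b & 0)) | (1 & 1)))
(4) (((b | (b & 0)) | (1 & 1)) | ((b | (b & 0)) | (1 & 1)))  =[or_idem →]=  ((b | (b & 0)) | (1 & 1))
(5) (1 & 1)  =[and_true →]=  1    ⊢ ((b | (b & 0)) | 1)
(6) (b | (b & 0))  =[absorb_or →]=  b    ⊢ cost 5, within 5

(b | 1)   [cost 5]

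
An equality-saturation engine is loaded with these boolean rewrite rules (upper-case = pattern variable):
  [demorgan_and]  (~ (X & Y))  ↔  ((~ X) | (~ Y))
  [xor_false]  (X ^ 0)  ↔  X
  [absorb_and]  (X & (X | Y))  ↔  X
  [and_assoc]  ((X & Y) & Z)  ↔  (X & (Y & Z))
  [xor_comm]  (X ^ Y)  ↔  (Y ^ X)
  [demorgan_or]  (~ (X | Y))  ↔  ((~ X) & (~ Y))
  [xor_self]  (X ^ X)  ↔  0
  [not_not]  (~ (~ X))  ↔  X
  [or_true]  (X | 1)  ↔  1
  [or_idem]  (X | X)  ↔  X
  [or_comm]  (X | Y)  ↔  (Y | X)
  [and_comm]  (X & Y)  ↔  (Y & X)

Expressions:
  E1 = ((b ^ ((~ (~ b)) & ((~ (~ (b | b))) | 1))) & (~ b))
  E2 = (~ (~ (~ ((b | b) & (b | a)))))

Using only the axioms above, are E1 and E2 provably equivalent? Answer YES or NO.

All listed rules preserve value, hence provable equivalence implies equal values everywhere; look for a separating assignment.
a=0, b=0 gives E1 ↦ 0, E2 ↦ 1; values differ ⇒ not provably equivalent.

NO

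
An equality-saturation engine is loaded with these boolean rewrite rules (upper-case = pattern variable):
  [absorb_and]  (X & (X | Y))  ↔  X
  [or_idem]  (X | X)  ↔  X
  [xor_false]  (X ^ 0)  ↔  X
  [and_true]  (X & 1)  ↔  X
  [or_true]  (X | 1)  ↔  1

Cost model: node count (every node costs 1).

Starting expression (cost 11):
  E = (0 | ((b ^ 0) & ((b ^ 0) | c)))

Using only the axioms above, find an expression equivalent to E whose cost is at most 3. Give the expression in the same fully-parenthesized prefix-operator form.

1. [xor_false →] (b ^ 0)  →  b;  E = (0 | (b & ((b ^ 0) | c)))
2. [xor_false →] (b ^ 0)  →  b;  E = (0 | (b & (b | c)))
3. [absorb_and →] (b & (b | c))  →  b;  cost 3 ≤ 3, done

(0 | b)   [cost 3]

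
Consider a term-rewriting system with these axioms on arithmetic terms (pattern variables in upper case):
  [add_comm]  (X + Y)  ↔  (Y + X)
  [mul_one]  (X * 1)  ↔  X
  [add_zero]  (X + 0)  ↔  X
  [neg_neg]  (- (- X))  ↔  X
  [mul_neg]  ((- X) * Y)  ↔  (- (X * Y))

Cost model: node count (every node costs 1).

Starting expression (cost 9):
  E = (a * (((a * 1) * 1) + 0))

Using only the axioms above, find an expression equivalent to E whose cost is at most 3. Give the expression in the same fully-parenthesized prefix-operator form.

(a * a)   [cost 3]

(1) (((a * 1) * 1) + 0)  =[add_zero →]=  ((a * 1) * 1)    ⊢ (a * ((a * 1) * 1))
(2) ((a * 1) * 1)  =[mul_one →]=  (a * 1)    ⊢ (a * (a * 1))
(3) (a * 1)  =[mul_one →]=  a    ⊢ cost 3, within 3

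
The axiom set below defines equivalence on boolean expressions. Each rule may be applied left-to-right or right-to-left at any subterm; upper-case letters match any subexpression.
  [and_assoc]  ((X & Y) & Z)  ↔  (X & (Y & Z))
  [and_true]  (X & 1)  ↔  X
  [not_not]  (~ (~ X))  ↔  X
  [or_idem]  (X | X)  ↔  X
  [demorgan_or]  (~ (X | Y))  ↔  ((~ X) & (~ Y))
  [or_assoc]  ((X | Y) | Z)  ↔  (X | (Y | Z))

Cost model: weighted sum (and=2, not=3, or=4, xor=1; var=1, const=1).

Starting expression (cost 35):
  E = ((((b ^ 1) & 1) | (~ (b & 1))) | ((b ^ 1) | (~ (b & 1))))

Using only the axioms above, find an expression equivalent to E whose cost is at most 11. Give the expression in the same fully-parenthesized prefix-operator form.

((b ^ 1) | (~ b))   [cost 11]

1. [and_true →] ((b ^ 1) & 1)  →  (b ^ 1);  E = (((b ^ 1) | (~ (b & 1))) | ((b ^ 1) | (~ (b & 1))))
2. [or_idem →] (((b ^ 1) | (~ (b & 1))) | ((b ^ 1) | (~ (b & 1))))  →  ((b ^ 1) | (~ (b & 1)))
3. [and_true →] (b & 1)  →  b;  cost 11 ≤ 11, done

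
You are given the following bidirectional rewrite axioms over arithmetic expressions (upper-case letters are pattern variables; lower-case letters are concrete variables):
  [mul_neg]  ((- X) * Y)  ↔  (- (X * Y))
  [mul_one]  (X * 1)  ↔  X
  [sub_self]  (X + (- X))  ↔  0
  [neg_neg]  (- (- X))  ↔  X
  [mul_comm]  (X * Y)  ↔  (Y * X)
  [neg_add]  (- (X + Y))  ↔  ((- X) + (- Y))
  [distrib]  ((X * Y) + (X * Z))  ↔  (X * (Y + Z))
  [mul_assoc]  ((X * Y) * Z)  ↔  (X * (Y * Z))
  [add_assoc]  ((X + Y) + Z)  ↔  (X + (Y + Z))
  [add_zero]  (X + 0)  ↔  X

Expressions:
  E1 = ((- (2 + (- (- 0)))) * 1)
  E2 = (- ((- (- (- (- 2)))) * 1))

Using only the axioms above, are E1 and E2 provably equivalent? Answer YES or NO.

YES

1. [neg_neg →] (- (- 0))  →  0;  E1 = ((- (2 + 0)) * 1)
2. [add_zero →] (2 + 0)  →  2;  E1 = ((- 2) * 1)
3. [mul_one →] ((- 2) * 1)  →  (- 2)
4. [mul_one ←] 2  →  (2 * 1);  E1 = (- (2 * 1))
5. [neg_neg ←] 2  →  (- (- 2));  E1 = (- ((- (- 2)) * 1))
6. [neg_neg ←] (- 2)  →  (- (- (- 2)));  this is E2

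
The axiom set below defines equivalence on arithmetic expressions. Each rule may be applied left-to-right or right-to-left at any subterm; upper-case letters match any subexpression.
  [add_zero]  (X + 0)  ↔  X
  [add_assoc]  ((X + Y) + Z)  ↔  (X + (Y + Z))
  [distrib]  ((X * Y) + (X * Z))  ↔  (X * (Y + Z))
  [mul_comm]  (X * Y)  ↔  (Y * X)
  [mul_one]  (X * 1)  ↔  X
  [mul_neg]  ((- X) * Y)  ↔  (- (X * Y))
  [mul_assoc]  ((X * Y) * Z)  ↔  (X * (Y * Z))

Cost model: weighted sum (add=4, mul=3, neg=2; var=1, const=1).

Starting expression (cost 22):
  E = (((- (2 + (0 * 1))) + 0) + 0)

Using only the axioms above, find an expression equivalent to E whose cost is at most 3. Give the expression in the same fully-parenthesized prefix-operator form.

(- 2)   [cost 3]

(1) (((- (2 + (0 * 1))) + 0) + 0)  =[add_zero →]=  ((- (2 + (0 * 1))) + 0)
(2) (0 * 1)  =[mul_one →]=  0    ⊢ ((- (2 + 0)) + 0)
(3) (2 + 0)  =[add_zero →]=  2    ⊢ ((- 2) + 0)
(4) ((- 2) + 0)  =[add_zero →]=  (- 2)    ⊢ cost 3, within 3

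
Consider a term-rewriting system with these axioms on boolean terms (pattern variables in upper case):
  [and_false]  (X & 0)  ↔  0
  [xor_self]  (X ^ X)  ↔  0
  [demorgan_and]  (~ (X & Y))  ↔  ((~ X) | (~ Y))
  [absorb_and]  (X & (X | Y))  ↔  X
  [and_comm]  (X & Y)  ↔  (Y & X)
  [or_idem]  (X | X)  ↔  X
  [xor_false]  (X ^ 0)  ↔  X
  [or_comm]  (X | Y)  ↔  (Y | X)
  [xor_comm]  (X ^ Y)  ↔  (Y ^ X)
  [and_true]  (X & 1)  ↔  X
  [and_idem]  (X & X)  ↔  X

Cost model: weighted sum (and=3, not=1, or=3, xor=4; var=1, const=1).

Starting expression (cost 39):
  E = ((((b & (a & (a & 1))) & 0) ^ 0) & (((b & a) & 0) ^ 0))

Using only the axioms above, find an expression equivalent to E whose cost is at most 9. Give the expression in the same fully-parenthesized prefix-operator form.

((b & a) & 0)   [cost 9]

(1) (a & 1)  =[and_true →]=  a    ⊢ ((((b & (a & a)) & 0) ^ 0) & (((b & a) & 0) ^ 0))
(2) (a & a)  =[and_idem →]=  a    ⊢ ((((b & a) & 0) ^ 0) & (((b & a) & 0) ^ 0))
(3) ((((b & a) & 0) ^ 0) & (((b & a) & 0) ^ 0))  =[and_idem →]=  (((b & a) & 0) ^ 0)
(4) (((b & a) & 0) ^ 0)  =[xor_false →]=  ((b & a) & 0)    ⊢ cost 9, within 9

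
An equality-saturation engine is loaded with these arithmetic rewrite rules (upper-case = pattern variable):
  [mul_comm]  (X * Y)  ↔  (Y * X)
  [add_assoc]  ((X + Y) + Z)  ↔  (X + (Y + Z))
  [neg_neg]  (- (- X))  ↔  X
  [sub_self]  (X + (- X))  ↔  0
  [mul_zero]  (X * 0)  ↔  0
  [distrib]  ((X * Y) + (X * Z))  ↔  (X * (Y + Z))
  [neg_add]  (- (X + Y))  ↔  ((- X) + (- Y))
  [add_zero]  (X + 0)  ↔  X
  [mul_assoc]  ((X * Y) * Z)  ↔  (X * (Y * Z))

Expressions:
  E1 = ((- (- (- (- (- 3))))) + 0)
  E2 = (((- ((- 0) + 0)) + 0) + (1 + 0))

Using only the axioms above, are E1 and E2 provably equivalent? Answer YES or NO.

NO

The axioms are sound identities: if E1 ↔* E2 then E1 and E2 evaluate identically under any assignment.
Under the empty assignment (no variables occur): E1 evaluates to -3, E2 to 1. Distinct ⇒ no rewrite sequence connects them.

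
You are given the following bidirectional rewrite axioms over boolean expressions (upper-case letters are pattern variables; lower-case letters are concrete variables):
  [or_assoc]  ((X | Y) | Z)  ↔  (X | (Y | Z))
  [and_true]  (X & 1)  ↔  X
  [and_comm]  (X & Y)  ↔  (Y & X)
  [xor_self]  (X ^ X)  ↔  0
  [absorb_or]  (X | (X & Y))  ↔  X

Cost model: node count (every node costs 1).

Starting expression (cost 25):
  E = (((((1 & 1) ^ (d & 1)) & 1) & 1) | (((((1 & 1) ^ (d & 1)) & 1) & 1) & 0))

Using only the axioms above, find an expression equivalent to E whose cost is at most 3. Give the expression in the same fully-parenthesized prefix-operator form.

(1 ^ d)   [cost 3]

1. [absorb_or →] (((((1 & 1) ^ (d & 1)) & 1) & 1) | (((((1 & 1) ^ (d & 1)) & 1) & 1) & 0))  →  ((((1 & 1) ^ (d & 1)) & 1) & 1)
2. [and_true →] (d & 1)  →  d;  E = ((((1 & 1) ^ d) & 1) & 1)
3. [and_true →] ((((1 & 1) ^ d) & 1) & 1)  →  (((1 & 1) ^ d) & 1)
4. [and_true →] (((1 & 1) ^ d) & 1)  →  ((1 & 1) ^ d)
5. [and_true →] (1 & 1)  →  1;  cost 3 ≤ 3, done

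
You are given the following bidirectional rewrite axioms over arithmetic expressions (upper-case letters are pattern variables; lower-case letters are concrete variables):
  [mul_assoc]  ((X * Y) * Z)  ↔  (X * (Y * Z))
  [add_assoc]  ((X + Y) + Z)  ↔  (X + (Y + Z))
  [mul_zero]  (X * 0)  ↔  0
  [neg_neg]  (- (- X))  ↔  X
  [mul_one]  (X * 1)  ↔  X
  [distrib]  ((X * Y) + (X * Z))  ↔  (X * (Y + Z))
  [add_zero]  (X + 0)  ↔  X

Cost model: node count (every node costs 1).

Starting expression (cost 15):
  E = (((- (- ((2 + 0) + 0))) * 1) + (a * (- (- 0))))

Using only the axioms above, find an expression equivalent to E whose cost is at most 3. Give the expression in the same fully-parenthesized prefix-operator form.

1. [mul_one →] ((- (- ((2 + 0) + 0))) * 1)  →  (- (- ((2 + 0) + 0)));  E = ((- (- ((2 + 0) + 0))) + (a * (- (- 0))))
2. [neg_neg →] (- (- ((2 + 0) + 0)))  →  ((2 + 0) + 0);  E = (((2 + 0) + 0) + (a * (- (- 0))))
3. [neg_neg →] (- (- 0))  →  0;  E = (((2 + 0) + 0) + (a * 0))
4. [add_zero →] ((2 + 0) + 0)  →  (2 + 0);  E = ((2 + 0) + (a * 0))
5. [mul_zero →] (a * 0)  →  0;  E = ((2 + 0) + 0)
6. [add_zero →] (2 + 0)  →  2;  cost 3 ≤ 3, done

(2 + 0)   [cost 3]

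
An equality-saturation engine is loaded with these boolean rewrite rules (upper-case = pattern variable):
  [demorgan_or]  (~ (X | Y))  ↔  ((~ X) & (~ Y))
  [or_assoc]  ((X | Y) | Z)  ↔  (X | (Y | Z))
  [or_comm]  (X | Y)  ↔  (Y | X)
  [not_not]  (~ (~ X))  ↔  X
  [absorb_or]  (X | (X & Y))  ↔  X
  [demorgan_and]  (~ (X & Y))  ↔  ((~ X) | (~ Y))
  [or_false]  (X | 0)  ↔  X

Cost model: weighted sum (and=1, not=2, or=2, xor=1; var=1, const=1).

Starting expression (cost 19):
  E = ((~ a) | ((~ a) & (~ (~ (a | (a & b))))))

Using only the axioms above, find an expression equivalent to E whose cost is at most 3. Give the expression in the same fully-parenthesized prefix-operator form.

step 1: not_not (→) rewrites (~ (~ (a | (a & b)))) into (a | (a & b)), now ((~ a) | ((~ a) & (a | (a & b))))
step 2: absorb_or (→) rewrites (a | (a & b)) into a, now ((~ a) | ((~ a) & a))
step 3: absorb_or (→) rewrites ((~ a) | ((~ a) & a)) into (~ a), reaching cost 3 (bound 3)

(~ a)   [cost 3]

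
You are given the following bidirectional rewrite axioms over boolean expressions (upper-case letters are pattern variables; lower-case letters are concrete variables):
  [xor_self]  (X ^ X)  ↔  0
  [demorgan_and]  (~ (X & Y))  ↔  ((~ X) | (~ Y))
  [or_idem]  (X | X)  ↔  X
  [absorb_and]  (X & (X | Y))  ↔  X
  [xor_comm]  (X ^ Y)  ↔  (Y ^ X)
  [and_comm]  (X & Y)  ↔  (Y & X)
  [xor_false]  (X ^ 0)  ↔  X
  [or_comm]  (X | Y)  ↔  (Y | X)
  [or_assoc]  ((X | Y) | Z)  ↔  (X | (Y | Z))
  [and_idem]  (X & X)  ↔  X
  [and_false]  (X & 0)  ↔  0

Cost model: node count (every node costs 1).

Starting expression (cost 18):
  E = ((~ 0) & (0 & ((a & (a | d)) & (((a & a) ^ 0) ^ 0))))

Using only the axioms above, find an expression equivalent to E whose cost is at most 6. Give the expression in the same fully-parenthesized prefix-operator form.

((~ 0) & (0 & a))   [cost 6]

(1) ((a & a) ^ 0)  =[xor_false →]=  (a & a)    ⊢ ((~ 0) & (0 & ((a & (a | d)) & ((a & a) ^ 0))))
(2) (a & a)  =[and_idem →]=  a    ⊢ ((~ 0) & (0 & ((a & (a | d)) & (a ^ 0))))
(3) (a & (a | d))  =[absorb_and →]=  a    ⊢ ((~ 0) & (0 & (a & (a ^ 0))))
(4) (a ^ 0)  =[xor_false →]=  a    ⊢ ((~ 0) & (0 & (a & a)))
(5) (a & a)  =[and_idem →]=  a    ⊢ cost 6, within 6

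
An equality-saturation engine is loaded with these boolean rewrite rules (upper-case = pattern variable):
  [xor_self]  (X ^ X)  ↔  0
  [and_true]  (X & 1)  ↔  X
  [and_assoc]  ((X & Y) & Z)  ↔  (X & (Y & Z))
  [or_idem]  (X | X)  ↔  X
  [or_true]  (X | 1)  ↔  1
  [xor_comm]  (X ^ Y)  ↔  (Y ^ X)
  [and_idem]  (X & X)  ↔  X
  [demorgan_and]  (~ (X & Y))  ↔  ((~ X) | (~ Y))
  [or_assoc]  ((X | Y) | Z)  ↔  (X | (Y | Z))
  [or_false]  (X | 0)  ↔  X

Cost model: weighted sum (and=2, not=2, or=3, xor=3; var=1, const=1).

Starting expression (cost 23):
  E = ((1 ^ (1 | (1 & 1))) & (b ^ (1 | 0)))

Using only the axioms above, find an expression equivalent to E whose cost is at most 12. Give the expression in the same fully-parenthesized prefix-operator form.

((1 ^ 1) & (b ^ 1))   [cost 12]

1. [or_false →] (1 | 0)  →  1;  E = ((1 ^ (1 | (1 & 1))) & (b ^ 1))
2. [and_idem →] (1 & 1)  →  1;  E = ((1 ^ (1 | 1)) & (b ^ 1))
3. [or_idem →] (1 | 1)  →  1;  cost 12 ≤ 12, done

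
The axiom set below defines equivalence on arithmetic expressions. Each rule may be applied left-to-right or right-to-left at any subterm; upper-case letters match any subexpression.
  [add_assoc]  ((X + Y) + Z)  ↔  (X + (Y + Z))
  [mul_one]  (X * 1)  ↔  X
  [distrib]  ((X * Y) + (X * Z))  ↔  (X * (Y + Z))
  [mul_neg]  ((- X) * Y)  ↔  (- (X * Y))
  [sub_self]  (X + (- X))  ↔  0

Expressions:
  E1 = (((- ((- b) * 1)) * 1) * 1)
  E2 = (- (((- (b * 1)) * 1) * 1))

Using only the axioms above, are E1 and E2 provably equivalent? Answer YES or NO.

YES

step 1: mul_one (→) rewrites ((- b) * 1) into (- b), now (((- (- b)) * 1) * 1)
step 2: mul_one (→) rewrites (((- (- b)) * 1) * 1) into ((- (- b)) * 1)
step 3: mul_one (→) rewrites ((- (- b)) * 1) into (- (- b))
step 4: mul_one (←) rewrites b into (b * 1), now (- (- (b * 1)))
step 5: mul_one (←) rewrites (- (b * 1)) into ((- (b * 1)) * 1), now (- ((- (b * 1)) * 1))
step 6: mul_one (←) rewrites ((- (b * 1)) * 1) into (((- (b * 1)) * 1) * 1), which is E2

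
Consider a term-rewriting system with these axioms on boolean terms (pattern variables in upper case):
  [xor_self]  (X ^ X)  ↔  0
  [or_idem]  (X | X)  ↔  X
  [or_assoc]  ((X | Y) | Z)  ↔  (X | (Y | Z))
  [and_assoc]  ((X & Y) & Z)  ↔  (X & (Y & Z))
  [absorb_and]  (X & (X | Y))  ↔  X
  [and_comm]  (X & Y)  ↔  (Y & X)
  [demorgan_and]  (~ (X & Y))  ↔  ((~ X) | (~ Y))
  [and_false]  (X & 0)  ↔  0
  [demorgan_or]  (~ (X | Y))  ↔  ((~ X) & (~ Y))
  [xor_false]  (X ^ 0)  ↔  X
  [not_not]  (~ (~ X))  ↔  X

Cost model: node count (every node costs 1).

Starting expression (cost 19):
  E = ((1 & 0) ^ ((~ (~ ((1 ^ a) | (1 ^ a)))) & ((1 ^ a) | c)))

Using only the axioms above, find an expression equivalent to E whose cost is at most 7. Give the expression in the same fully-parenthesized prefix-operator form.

step 1: or_idem (→) rewrites ((1 ^ a) | (1 ^ a)) into (1 ^ a), now ((1 & 0) ^ ((~ (~ (1 ^ a))) & ((1 ^ a) | c)))
step 2: not_not (→) rewrites (~ (~ (1 ^ a))) into (1 ^ a), now ((1 & 0) ^ ((1 ^ a) & ((1 ^ a) | c)))
step 3: absorb_and (→) rewrites ((1 ^ a) & ((1 ^ a) | c)) into (1 ^ a), reaching cost 7 (bound 7)

((1 & 0) ^ (1 ^ a))   [cost 7]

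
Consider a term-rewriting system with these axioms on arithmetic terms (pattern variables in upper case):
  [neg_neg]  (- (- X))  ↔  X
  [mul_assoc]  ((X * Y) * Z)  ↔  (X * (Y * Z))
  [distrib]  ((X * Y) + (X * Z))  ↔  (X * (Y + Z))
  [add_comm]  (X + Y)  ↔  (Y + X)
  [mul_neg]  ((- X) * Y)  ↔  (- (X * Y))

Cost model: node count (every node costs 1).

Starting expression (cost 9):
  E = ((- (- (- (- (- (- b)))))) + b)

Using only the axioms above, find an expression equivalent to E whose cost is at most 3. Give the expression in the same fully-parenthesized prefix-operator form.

(1) (- (- (- b)))  =[neg_neg →]=  (- b)    ⊢ ((- (- (- (- b)))) + b)
(2) (- (- (- b)))  =[neg_neg →]=  (- b)    ⊢ ((- (- b)) + b)
(3) (- (- b))  =[neg_neg →]=  b    ⊢ cost 3, within 3

(b + b)   [cost 3]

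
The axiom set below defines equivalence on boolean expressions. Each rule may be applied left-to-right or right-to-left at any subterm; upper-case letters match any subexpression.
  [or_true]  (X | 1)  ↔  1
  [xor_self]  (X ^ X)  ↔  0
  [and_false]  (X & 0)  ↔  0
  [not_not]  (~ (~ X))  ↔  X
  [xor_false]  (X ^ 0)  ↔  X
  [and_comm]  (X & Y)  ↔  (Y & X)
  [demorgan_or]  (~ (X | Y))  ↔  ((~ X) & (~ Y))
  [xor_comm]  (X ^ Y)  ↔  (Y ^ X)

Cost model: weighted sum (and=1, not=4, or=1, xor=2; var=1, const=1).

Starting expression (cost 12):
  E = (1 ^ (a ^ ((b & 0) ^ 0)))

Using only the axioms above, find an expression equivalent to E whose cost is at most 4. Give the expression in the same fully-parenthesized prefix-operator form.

(1 ^ a)   [cost 4]

step 1: xor_false (→) rewrites ((b & 0) ^ 0) into (b & 0), now (1 ^ (a ^ (b & 0)))
step 2: and_false (→) rewrites (b & 0) into 0, now (1 ^ (a ^ 0))
step 3: xor_false (→) rewrites (a ^ 0) into a, reaching cost 4 (bound 4)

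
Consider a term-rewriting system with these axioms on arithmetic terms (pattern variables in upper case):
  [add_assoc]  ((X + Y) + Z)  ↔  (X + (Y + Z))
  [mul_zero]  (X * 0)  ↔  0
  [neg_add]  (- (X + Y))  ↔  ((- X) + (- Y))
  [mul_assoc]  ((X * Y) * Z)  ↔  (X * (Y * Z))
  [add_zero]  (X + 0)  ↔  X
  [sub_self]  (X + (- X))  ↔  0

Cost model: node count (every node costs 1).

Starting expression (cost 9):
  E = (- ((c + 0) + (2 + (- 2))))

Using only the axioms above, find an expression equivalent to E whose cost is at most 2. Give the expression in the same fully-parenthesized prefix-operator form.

(- c)   [cost 2]

1. [add_zero →] (c + 0)  →  c;  E = (- (c + (2 + (- 2))))
2. [sub_self →] (2 + (- 2))  →  0;  E = (- (c + 0))
3. [add_zero →] (c + 0)  →  c;  cost 2 ≤ 2, done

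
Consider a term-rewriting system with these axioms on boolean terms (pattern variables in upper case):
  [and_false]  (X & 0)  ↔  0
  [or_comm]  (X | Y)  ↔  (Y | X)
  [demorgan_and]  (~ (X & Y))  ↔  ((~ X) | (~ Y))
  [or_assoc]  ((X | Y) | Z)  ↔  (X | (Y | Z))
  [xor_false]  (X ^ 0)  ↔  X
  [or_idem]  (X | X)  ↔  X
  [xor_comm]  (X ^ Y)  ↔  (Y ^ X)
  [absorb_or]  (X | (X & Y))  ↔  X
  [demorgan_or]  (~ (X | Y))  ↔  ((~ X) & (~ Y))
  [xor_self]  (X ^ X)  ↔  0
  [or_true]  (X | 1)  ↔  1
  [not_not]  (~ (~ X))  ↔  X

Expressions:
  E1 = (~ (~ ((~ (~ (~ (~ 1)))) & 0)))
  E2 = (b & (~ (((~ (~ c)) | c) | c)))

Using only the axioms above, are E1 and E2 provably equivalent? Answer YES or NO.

Every axiom is a valid identity, so a rewrite proof would force E1 and E2 to agree under every assignment.
At b=1, c=0: E1 = 0 but E2 = 1; they differ, so no derivation exists.

NO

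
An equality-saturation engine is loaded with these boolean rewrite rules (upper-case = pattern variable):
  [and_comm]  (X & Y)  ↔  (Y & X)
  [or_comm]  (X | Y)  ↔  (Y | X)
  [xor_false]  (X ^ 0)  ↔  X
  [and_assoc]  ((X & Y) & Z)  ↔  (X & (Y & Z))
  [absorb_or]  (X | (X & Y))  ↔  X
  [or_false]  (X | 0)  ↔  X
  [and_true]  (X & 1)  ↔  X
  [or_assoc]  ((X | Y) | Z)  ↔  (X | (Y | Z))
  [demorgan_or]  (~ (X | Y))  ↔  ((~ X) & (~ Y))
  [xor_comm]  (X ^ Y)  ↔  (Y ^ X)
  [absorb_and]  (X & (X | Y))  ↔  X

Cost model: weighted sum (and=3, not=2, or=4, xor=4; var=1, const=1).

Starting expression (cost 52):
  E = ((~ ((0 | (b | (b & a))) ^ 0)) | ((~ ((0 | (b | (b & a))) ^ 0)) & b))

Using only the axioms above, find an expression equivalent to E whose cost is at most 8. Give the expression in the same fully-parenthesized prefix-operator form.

(~ (0 | b))   [cost 8]

(1) ((~ ((0 | (b | (b & a))) ^ 0)) | ((~ ((0 | (b | (b & a))) ^ 0)) & b))  =[absorb_or →]=  (~ ((0 | (b | (b & a))) ^ 0))
(2) (b | (b & a))  =[absorb_or →]=  b    ⊢ (~ ((0 | b) ^ 0))
(3) ((0 | b) ^ 0)  =[xor_false →]=  (0 | b)    ⊢ cost 8, within 8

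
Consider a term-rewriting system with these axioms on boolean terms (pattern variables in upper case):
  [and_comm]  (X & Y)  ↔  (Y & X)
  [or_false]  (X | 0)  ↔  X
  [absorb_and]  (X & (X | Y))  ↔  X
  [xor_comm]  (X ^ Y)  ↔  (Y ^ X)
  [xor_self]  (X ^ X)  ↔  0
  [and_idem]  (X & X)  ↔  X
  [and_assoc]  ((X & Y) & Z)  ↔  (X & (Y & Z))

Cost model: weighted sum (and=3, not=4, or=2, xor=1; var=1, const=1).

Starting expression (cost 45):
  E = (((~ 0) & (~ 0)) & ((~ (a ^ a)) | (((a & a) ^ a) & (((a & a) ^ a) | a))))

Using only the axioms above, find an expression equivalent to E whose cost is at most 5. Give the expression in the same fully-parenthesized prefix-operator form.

(~ 0)   [cost 5]

1. [absorb_and →] (((a & a) ^ a) & (((a & a) ^ a) | a))  →  ((a & a) ^ a);  E = (((~ 0) & (~ 0)) & ((~ (a ^ a)) | ((a & a) ^ a)))
2. [and_idem →] (a & a)  →  a;  E = (((~ 0) & (~ 0)) & ((~ (a ^ a)) | (a ^ a)))
3. [xor_self →] (a ^ a)  →  0;  E = (((~ 0) & (~ 0)) & ((~ 0) | (a ^ a)))
4. [and_idem →] ((~ 0) & (~ 0))  →  (~ 0);  E = ((~ 0) & ((~ 0) | (a ^ a)))
5. [xor_self →] (a ^ a)  →  0;  E = ((~ 0) & ((~ 0) | 0))
6. [or_false →] ((~ 0) | 0)  →  (~ 0);  E = ((~ 0) & (~ 0))
7. [and_idem →] ((~ 0) & (~ 0))  →  (~ 0);  cost 5 ≤ 5, done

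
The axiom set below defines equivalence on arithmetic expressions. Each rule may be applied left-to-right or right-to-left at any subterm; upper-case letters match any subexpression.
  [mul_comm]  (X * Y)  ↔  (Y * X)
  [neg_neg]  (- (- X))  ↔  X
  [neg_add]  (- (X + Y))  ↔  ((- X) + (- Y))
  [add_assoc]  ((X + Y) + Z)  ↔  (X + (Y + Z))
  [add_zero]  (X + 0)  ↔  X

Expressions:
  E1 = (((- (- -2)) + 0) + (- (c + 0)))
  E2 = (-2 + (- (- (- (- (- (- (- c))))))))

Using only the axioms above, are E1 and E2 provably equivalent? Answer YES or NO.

1. [neg_neg →] (- (- -2))  →  -2;  E1 = ((-2 + 0) + (- (c + 0)))
2. [add_zero →] (c + 0)  →  c;  E1 = ((-2 + 0) + (- c))
3. [add_zero →] (-2 + 0)  →  -2;  E1 = (-2 + (- c))
4. [neg_neg ←] c  →  (- (- c));  E1 = (-2 + (- (- (- c))))
5. [neg_neg ←] (- c)  →  (- (- (- c)));  E1 = (-2 + (- (- (- (- (- c))))))
6. [neg_neg ←] (- (- (- c)))  →  (- (- (- (- (- c)))));  this is E2

YES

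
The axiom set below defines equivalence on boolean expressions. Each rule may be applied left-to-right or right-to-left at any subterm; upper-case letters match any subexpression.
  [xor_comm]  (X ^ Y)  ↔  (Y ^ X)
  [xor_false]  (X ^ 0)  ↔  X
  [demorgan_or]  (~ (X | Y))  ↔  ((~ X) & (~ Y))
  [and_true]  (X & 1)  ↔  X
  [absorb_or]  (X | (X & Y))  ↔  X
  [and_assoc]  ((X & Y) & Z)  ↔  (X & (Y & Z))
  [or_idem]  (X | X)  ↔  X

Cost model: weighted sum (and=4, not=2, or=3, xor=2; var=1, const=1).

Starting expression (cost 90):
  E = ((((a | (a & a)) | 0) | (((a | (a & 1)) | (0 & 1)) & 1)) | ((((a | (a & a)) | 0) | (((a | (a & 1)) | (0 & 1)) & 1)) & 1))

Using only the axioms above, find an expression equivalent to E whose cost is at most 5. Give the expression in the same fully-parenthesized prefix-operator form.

(a | 0)   [cost 5]

step 1: absorb_or (→) rewrites ((((a | (a & a)) | 0) | (((a | (a & 1)) | (0 & 1)) & 1)) | ((((a | (a & a)) | 0) | (((a | (a & 1)) | (0 & 1)) & 1)) & 1)) into (((a | (a & a)) | 0) | (((a | (a & 1)) | (0 & 1)) & 1))
step 2: and_true (→) rewrites (0 & 1) into 0, now (((a | (a & a)) | 0) | (((a | (a & 1)) | 0) & 1))
step 3: absorb_or (→) rewrites (a | (a & 1)) into a, now (((a | (a & a)) | 0) | ((a | 0) & 1))
step 4: absorb_or (→) rewrites (a | (a & a)) into a, now ((a | 0) | ((a | 0) & 1))
step 5: absorb_or (→) rewrites ((a | 0) | ((a | 0) & 1)) into (a | 0), reaching cost 5 (bound 5)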